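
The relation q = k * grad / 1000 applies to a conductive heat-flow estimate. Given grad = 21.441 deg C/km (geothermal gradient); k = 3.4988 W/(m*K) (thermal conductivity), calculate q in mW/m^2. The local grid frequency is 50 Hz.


q = k * grad / 1000
q = 3.4988 * 21.441 / 1000
q = 0.07501777 W/m^2
Convert: 0.07501777 W/m^2 * 1000.0 = 75.018 mW/m^2
q = 75.018 mW/m^2


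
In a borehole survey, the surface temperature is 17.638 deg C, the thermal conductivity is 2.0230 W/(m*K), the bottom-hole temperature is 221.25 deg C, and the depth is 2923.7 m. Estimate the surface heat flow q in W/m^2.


Step 1: grad = (T_d - T_surf)/d * 1000 = (221.25 - 17.638)/2923.7 * 1000 = 69.64189 deg C/km
Step 2: q = k * grad / 1000 = 2.023 * 69.64189 / 1000 = 0.14089 W/m^2
q = 0.14089 W/m^2


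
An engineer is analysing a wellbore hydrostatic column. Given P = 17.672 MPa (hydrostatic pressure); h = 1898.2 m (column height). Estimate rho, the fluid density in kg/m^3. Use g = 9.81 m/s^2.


rho = P * 1e6 / (g * h)
rho = 17.672 * 1e6 / (9.81 * 1898.2)
rho = 949.02 kg/m^3


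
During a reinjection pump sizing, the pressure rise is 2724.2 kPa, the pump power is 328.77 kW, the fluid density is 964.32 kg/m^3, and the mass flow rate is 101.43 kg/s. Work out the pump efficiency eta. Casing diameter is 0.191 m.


eta = mdot * dP / (rho * P_pump)
eta = 101.43 * 2724.2 / (964.32 * 328.77)
eta = 0.87155


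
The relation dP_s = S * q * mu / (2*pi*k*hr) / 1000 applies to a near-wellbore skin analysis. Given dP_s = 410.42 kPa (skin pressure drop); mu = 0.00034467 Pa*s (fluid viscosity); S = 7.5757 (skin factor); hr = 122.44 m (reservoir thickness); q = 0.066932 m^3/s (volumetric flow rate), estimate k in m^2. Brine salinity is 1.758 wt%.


k = S*q*mu / (2*pi*dP_s*1000*hr)
k = 7.5757*0.066932*0.00034467 / (2*pi*410.42*1000*122.44)
k = 5.5351e-13 m^2


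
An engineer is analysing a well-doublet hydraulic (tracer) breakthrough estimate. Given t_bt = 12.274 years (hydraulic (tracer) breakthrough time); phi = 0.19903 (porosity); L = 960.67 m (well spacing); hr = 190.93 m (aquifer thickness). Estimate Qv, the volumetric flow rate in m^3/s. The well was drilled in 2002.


Qv = pi*hr*phi*L^2 / (3*t_bt*365.25*86400)
Qv = pi*190.93*0.19903*960.67^2 / (3*12.274*365.25*86400)
Qv = 0.094816 m^3/s


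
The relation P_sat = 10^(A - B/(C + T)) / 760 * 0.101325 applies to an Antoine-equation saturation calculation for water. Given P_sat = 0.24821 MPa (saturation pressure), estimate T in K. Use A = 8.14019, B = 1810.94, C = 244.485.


T = B / (A - log10(P_sat * 760 / 0.101325)) - C
T = 1810.94 / (8.14019 - log10(0.24821 * 760 / 0.101325)) - 244.485
T = 127.3504 deg C
Convert to K: 127.3504 + 273.15 = 400.50 K
T = 400.50 K


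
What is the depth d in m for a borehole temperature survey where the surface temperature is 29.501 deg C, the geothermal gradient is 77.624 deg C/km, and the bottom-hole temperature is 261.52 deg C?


d = (T_d - T_surf) / grad * 1000
d = (261.52 - 29.501) / 77.624 * 1000
d = 2989.0 m


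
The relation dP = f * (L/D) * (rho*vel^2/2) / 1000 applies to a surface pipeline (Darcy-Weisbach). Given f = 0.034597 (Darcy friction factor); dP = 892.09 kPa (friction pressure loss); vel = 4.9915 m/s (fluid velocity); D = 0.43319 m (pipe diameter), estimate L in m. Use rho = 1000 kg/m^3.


L = dP*1000*D / (f*rho*vel^2/2)
L = 892.09*1000*0.43319 / (0.034597*1000*4.9915^2/2)
L = 896.64 m


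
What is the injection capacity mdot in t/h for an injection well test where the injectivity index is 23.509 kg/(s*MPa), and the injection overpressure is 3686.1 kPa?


mdot = II * dP / 1000
mdot = 23.509 * 3686.1 / 1000
mdot = 86.65652 kg/s
Convert: 86.65652 kg/s * 3.6 = 311.96 t/h
mdot = 311.96 t/h


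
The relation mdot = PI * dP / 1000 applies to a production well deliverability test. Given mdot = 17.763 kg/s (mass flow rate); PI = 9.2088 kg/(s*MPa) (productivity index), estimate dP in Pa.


dP = mdot * 1000 / PI
dP = 17.763 * 1000 / 9.2088
dP = 1928.916 kPa
Convert: 1928.916 kPa * 1000.0 = 1.9289e+06 Pa
dP = 1.9289e+06 Pa


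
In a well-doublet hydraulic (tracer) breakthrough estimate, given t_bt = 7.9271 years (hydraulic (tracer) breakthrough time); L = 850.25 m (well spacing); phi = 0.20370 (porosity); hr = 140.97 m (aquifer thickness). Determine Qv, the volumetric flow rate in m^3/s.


Qv = pi*hr*phi*L^2 / (3*t_bt*365.25*86400)
Qv = pi*140.97*0.20370*850.25^2 / (3*7.9271*365.25*86400)
Qv = 0.086900 m^3/s


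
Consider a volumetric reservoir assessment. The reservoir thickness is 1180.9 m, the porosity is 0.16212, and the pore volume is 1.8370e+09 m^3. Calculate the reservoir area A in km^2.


A = Vp / (1e6 * hr * phi)
A = 1.8370e+09 / (1e6 * 1180.9 * 0.16212)
A = 9.5953 km^2


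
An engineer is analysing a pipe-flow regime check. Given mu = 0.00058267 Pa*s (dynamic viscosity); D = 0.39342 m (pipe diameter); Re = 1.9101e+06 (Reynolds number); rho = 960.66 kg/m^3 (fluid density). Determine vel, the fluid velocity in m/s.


vel = Re * mu / (rho * D)
vel = 1.9101e+06 * 0.00058267 / (960.66 * 0.39342)
vel = 2.9448 m/s


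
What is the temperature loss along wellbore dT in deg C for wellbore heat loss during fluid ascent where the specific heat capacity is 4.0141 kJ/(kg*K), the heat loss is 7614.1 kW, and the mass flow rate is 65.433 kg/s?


dT = Q_loss / (mdot * cp)
dT = 7614.1 / (65.433 * 4.0141)
dT = 28.98902 K
Convert (temperature difference, 1 K = 1 deg C): 28.98902 K = 28.98902 deg C
dT = 28.989 deg C


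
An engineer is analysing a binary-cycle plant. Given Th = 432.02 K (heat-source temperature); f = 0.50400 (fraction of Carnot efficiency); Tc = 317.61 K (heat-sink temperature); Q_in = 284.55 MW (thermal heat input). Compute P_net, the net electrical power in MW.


Step 1: eta = (1 - Tc/Th)*f = (1 - 317.61/432.02)*0.504 = 0.1334722
Step 2: P_net = eta * Q_in = 0.1334722 * 284.55 = 37.980 MW
P_net = 37.980 MW


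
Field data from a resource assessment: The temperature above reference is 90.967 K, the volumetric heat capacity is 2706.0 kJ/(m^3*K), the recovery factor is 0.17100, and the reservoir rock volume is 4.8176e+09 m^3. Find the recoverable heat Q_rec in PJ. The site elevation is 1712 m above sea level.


Step 1: Q_s = Vr*rhoc*dT/1e12 = 4.8176e+09*2706.0*90.967/1e12 = 1185.885 PJ
Step 2: Q_rec = Q_s * RF = 1185.885 * 0.171 = 202.79 PJ
Q_rec = 202.79 PJ


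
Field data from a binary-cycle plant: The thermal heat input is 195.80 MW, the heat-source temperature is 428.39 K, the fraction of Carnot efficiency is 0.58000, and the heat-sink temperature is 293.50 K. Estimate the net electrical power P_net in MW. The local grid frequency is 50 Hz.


Step 1: eta = (1 - Tc/Th)*f = (1 - 293.5/428.39)*0.58 = 0.1826284
Step 2: P_net = eta * Q_in = 0.1826284 * 195.8 = 35.759 MW
P_net = 35.759 MW


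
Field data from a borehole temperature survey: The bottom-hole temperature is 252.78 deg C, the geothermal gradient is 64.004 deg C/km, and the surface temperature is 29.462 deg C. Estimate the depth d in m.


d = (T_d - T_surf) / grad * 1000
d = (252.78 - 29.462) / 64.004 * 1000
d = 3489.1 m


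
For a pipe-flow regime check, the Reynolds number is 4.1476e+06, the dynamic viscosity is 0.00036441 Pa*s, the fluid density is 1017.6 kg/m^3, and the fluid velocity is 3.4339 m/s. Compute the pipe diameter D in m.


D = Re * mu / (rho * vel)
D = 4.1476e+06 * 0.00036441 / (1017.6 * 3.4339)
D = 0.43254 m


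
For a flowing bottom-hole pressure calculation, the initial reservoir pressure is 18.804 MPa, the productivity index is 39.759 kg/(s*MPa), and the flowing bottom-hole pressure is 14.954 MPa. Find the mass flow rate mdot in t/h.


mdot = (P_i - P_wf) * PI
mdot = (18.804 - 14.954) * 39.759
mdot = 153.0721 kg/s
Convert: 153.0721 kg/s * 3.6 = 551.06 t/h
mdot = 551.06 t/h


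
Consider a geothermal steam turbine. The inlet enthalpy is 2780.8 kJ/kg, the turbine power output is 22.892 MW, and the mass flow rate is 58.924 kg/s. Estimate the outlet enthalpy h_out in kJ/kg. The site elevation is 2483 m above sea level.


h_out = h_in - P * 1000 / mdot
h_out = 2780.8 - 22.892 * 1000 / 58.924
h_out = 2392.3 kJ/kg


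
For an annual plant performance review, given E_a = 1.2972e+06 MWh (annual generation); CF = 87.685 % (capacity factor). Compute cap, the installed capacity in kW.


cap = E_a / (CF/100 * 8760)
cap = 1.2972e+06 / (87.685/100 * 8760)
cap = 168.8797 MW
Convert: 168.8797 MW * 1000.0 = 1.6888e+05 kW
cap = 1.6888e+05 kW


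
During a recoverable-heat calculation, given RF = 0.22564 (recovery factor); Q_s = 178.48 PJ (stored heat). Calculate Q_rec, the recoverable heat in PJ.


Q_rec = Q_s * RF
Q_rec = 178.48 * 0.22564
Q_rec = 40.272 PJ


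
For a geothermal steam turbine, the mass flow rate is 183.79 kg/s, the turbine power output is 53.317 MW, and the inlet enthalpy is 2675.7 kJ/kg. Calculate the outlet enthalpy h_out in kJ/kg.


h_out = h_in - P * 1000 / mdot
h_out = 2675.7 - 53.317 * 1000 / 183.79
h_out = 2385.6 kJ/kg


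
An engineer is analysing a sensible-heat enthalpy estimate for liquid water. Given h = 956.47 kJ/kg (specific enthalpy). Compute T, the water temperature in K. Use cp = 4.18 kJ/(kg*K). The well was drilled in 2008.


T = h / cp
T = 956.47 / 4.18
T = 228.8206 deg C
Convert to K: 228.8206 + 273.15 = 501.97 K
T = 501.97 K


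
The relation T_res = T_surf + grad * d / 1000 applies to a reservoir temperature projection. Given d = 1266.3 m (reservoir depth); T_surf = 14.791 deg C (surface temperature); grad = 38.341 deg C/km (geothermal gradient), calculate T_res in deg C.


T_res = T_surf + grad * d / 1000
T_res = 14.791 + 38.341 * 1266.3 / 1000
T_res = 63.342 deg C


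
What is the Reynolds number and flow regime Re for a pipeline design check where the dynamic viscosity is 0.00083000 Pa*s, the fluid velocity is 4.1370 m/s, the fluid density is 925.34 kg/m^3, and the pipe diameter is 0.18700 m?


Step 1: Re = rho*vel*D/mu = 925.34*4.137*0.187/0.00083 = 8.6248e+05
Step 2: Re = 8.6248e+05 > 4000, so flow is turbulent.
Re = 8.6248e+05 (turbulent)


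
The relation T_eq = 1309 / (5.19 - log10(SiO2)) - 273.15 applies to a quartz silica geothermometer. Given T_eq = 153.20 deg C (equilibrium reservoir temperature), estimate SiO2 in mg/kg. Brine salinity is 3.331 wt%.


SiO2 = 10^(5.19 - 1309/(T_eq + 273.15))
SiO2 = 10^(5.19 - 1309/(153.20 + 273.15))
SiO2 = 131.75 mg/kg


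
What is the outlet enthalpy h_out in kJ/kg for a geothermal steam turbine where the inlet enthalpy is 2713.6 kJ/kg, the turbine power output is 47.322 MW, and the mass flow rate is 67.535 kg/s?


h_out = h_in - P * 1000 / mdot
h_out = 2713.6 - 47.322 * 1000 / 67.535
h_out = 2012.9 kJ/kg


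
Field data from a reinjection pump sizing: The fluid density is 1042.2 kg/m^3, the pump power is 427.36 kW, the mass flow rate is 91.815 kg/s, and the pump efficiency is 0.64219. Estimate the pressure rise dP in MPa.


dP = P_pump * rho * eta / mdot
dP = 427.36 * 1042.2 * 0.64219 / 91.815
dP = 3115.264 kPa
Convert: 3115.264 kPa * 0.001 = 3.1153 MPa
dP = 3.1153 MPa


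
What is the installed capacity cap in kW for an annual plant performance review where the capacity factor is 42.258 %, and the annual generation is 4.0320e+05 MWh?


cap = E_a / (CF/100 * 8760)
cap = 4.0320e+05 / (42.258/100 * 8760)
cap = 108.9200 MW
Convert: 108.9200 MW * 1000.0 = 1.0892e+05 kW
cap = 1.0892e+05 kW


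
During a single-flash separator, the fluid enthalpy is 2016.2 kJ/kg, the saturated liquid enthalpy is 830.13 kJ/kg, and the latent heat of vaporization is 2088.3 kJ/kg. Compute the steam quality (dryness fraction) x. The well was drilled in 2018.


x = (h - hf) / hfg
x = (2016.2 - 830.13) / 2088.3
x = 0.56796


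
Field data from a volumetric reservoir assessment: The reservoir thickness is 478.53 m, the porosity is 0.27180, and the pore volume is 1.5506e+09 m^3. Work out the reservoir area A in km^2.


A = Vp / (1e6 * hr * phi)
A = 1.5506e+09 / (1e6 * 478.53 * 0.27180)
A = 11.922 km^2


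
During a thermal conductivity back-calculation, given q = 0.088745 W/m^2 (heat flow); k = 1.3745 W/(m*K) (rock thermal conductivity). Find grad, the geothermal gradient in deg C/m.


grad = q / k * 1000
grad = 0.088745 / 1.3745 * 1000
grad = 64.56530 deg C/km
Convert: 64.56530 deg C/km * 0.001 = 0.064565 deg C/m
grad = 0.064565 deg C/m


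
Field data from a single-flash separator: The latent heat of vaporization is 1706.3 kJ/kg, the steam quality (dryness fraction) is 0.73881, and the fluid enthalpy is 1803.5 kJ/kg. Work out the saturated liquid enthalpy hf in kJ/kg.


hf = h - x * hfg
hf = 1803.5 - 0.73881 * 1706.3
hf = 542.87 kJ/kg


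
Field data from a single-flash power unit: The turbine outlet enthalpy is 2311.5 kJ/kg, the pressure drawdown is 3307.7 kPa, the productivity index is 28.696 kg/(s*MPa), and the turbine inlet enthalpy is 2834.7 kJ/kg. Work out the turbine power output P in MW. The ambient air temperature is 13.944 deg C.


Step 1: mdot = PI * dP / 1000 = 28.696 * 3307.7 / 1000 = 94.91776 kg/s
Step 2: P = mdot*(h_in - h_out)/1000 = 94.91776*(2834.7 - 2311.5)/1000 = 49.661 MW
P = 49.661 MW


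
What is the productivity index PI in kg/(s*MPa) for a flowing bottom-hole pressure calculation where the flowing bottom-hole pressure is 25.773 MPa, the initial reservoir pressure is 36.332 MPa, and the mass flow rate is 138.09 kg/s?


PI = mdot / (P_i - P_wf)
PI = 138.09 / (36.332 - 25.773)
PI = 13.078 kg/(s*MPa)


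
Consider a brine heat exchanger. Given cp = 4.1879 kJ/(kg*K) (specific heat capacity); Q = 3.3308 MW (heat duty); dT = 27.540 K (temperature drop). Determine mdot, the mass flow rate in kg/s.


mdot = Q * 1000 / (cp * dT)
mdot = 3.3308 * 1000 / (4.1879 * 27.540)
mdot = 28.879 kg/s


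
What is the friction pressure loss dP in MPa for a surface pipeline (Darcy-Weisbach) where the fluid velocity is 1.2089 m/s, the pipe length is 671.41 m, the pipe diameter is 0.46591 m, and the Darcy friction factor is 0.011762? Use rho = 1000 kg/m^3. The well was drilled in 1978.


dP = f * (L/D) * (rho*vel^2/2) / 1000
dP = 0.011762 * (671.41/0.46591) * (1000*1.2089^2/2) / 1000
dP = 12.38562 kPa
Convert: 12.38562 kPa * 0.001 = 0.012386 MPa
dP = 0.012386 MPa


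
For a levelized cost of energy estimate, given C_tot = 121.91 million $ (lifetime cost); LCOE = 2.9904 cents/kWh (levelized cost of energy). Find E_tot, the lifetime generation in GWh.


E_tot = C_tot / LCOE * 100
E_tot = 121.91 / 2.9904 * 100
E_tot = 4076.7 GWh


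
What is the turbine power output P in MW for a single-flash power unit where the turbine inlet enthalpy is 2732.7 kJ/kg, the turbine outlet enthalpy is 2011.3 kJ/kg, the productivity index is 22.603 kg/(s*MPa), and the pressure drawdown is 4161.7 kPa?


Step 1: mdot = PI * dP / 1000 = 22.603 * 4161.7 / 1000 = 94.06691 kg/s
Step 2: P = mdot*(h_in - h_out)/1000 = 94.06691*(2732.7 - 2011.3)/1000 = 67.860 MW
P = 67.860 MW


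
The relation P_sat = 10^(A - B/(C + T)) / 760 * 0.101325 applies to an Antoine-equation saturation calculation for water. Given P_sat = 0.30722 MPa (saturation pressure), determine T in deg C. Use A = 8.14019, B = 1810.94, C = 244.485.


T = B / (A - log10(P_sat * 760 / 0.101325)) - C
T = 1810.94 / (8.14019 - log10(0.30722 * 760 / 0.101325)) - 244.485
T = 134.56 deg C


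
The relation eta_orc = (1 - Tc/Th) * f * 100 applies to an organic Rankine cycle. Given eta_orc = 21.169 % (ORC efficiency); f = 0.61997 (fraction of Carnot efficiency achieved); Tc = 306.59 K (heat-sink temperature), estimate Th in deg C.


Th = Tc / (1 - (eta_orc/100)/f)
Th = 306.59 / (1 - (21.169/100)/0.61997)
Th = 465.5545 K
Convert to deg C: 465.5545 - 273.15 = 192.40 deg C
Th = 192.40 deg C


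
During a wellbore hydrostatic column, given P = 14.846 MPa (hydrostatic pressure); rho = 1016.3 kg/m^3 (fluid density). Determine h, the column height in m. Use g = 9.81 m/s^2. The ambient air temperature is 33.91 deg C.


h = P * 1e6 / (g * rho)
h = 14.846 * 1e6 / (9.81 * 1016.3)
h = 1489.1 m


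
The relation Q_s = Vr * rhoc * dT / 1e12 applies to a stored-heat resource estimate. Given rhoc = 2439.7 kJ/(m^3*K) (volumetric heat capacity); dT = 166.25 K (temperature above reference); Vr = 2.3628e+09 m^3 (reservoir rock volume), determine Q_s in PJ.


Q_s = Vr * rhoc * dT / 1e12
Q_s = 2.3628e+09 * 2439.7 * 166.25 / 1e12
Q_s = 958.35 PJ


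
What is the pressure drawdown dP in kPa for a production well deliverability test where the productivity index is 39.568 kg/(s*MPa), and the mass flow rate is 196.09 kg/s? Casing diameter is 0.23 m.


dP = mdot * 1000 / PI
dP = 196.09 * 1000 / 39.568
dP = 4955.8 kPa


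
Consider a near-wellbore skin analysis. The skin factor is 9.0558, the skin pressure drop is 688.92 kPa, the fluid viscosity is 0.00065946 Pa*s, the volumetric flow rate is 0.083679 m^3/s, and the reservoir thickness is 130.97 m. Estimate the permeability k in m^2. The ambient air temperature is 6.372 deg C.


k = S*q*mu / (2*pi*dP_s*1000*hr)
k = 9.0558*0.083679*0.00065946 / (2*pi*688.92*1000*130.97)
k = 8.8148e-13 m^2


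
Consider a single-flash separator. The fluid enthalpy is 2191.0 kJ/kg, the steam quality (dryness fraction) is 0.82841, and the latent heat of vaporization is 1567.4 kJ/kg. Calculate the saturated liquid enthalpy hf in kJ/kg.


hf = h - x * hfg
hf = 2191.0 - 0.82841 * 1567.4
hf = 892.55 kJ/kg


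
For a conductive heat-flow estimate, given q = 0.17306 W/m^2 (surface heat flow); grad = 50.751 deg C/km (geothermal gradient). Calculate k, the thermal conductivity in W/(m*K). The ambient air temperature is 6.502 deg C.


k = q * 1000 / grad
k = 0.17306 * 1000 / 50.751
k = 3.4100 W/(m*K)


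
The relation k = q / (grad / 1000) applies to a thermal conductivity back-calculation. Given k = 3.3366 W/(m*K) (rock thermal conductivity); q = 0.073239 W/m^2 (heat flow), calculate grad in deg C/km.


grad = q / k * 1000
grad = 0.073239 / 3.3366 * 1000
grad = 21.950 deg C/km


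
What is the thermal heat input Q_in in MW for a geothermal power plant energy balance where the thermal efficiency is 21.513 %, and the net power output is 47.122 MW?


Q_in = W_net / (eta / 100)
Q_in = 47.122 / (21.513 / 100)
Q_in = 219.04 MW


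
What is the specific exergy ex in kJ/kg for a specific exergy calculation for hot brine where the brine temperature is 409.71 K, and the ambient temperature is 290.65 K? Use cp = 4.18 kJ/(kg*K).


ex = cp * ((T_b - T_0) - T_0 * ln(T_b/T_0))
ex = 4.18 * ((409.71 - 290.65) - 290.65 * ln(409.71/290.65))
ex = 80.554 kJ/kg


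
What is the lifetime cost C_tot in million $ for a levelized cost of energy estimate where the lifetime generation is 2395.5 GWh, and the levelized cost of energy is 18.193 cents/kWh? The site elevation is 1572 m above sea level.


C_tot = LCOE / 100 * E_tot
C_tot = 18.193 / 100 * 2395.5
C_tot = 435.81 million $


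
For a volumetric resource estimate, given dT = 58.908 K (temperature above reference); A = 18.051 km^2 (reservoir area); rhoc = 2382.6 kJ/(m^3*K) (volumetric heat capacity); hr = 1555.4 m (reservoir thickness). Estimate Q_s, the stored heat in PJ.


Step 1: Vr = A*1e6*hr = 18.051*1e6*1555.4 = 2.807653e+10 m^3
Step 2: Q_s = Vr*rhoc*dT/1e12 = 2.807653e+10*2382.6*58.908/1e12 = 3940.7 PJ
Q_s = 3940.7 PJ


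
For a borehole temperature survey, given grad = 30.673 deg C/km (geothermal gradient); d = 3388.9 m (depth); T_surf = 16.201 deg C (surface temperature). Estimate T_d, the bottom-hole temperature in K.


T_d = T_surf + grad * d / 1000
T_d = 16.201 + 30.673 * 3388.9 / 1000
T_d = 120.1487 deg C
Convert to K: 120.1487 + 273.15 = 393.30 K
T_d = 393.30 K


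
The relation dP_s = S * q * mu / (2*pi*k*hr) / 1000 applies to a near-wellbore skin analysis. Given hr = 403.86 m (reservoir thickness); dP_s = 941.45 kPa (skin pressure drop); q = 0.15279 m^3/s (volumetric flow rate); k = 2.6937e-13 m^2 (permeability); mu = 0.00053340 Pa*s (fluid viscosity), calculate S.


S = dP_s * 1000 * 2*pi*k*hr / (q*mu)
S = 941.45 * 1000 * 2*pi*2.6937e-13*403.86 / (0.15279*0.00053340)
S = 7.8960


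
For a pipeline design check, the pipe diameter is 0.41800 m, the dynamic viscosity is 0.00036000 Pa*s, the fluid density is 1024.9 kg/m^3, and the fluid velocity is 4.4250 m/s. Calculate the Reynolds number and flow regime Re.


Step 1: Re = rho*vel*D/mu = 1024.9*4.425*0.418/0.00036 = 5.2659e+06
Step 2: Re = 5.2659e+06 > 4000, so flow is turbulent.
Re = 5.2659e+06 (turbulent)


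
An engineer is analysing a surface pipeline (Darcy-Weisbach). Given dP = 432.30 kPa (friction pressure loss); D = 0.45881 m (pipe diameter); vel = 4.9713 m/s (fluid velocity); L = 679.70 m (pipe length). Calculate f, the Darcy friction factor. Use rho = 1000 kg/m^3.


f = dP*1000 / ((L/D)*(rho*vel^2/2))
f = 432.30*1000 / ((679.70/0.45881)*(1000*4.9713^2/2))
f = 0.023615


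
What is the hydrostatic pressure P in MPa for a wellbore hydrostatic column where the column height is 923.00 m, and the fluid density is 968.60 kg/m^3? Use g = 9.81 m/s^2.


P = rho * g * h / 1e6
P = 968.60 * 9.81 * 923.00 / 1e6
P = 8.7703 MPa


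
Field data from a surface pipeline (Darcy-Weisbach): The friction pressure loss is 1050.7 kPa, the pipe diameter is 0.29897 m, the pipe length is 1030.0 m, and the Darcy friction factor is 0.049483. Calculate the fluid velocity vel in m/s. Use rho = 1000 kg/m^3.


vel = sqrt(dP*1000*2*D / (f*L*rho))
vel = sqrt(1050.7*1000*2*0.29897 / (0.049483*1030.0*1000))
vel = 3.5109 m/s


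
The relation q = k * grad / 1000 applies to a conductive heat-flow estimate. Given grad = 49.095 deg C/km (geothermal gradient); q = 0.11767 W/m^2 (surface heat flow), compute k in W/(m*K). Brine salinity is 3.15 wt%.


k = q * 1000 / grad
k = 0.11767 * 1000 / 49.095
k = 2.3968 W/(m*K)


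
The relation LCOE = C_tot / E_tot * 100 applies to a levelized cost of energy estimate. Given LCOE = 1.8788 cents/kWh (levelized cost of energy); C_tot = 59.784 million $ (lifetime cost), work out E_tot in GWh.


E_tot = C_tot / LCOE * 100
E_tot = 59.784 / 1.8788 * 100
E_tot = 3182.0 GWh


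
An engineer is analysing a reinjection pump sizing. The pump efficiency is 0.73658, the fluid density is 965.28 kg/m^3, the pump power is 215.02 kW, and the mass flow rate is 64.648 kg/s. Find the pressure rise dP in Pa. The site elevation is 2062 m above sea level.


dP = P_pump * rho * eta / mdot
dP = 215.02 * 965.28 * 0.73658 / 64.648
dP = 2364.814 kPa
Convert: 2364.814 kPa * 1000.0 = 2.3648e+06 Pa
dP = 2.3648e+06 Pa


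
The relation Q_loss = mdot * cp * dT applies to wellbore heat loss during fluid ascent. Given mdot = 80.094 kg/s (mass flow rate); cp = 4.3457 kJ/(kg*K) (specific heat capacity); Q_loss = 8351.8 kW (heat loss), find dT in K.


dT = Q_loss / (mdot * cp)
dT = 8351.8 / (80.094 * 4.3457)
dT = 23.995 K


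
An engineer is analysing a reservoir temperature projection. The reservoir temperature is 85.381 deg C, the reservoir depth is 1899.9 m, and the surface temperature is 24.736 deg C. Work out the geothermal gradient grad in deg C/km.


grad = (T_res - T_surf) / d * 1000
grad = (85.381 - 24.736) / 1899.9 * 1000
grad = 31.920 deg C/km


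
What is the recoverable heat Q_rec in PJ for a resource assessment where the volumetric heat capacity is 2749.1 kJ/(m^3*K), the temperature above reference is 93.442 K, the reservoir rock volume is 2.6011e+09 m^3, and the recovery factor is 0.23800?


Step 1: Q_s = Vr*rhoc*dT/1e12 = 2.6011e+09*2749.1*93.442/1e12 = 668.1742 PJ
Step 2: Q_rec = Q_s * RF = 668.1742 * 0.238 = 159.03 PJ
Q_rec = 159.03 PJ


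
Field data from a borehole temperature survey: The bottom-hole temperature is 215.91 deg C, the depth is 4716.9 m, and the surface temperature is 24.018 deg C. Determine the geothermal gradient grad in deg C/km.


grad = (T_d - T_surf) / d * 1000
grad = (215.91 - 24.018) / 4716.9 * 1000
grad = 40.682 deg C/km


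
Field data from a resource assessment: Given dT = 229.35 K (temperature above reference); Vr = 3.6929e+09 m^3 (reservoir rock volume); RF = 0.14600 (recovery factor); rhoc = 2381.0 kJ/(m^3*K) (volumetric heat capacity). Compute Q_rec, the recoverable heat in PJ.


Step 1: Q_s = Vr*rhoc*dT/1e12 = 3.6929e+09*2381.0*229.35/1e12 = 2016.628 PJ
Step 2: Q_rec = Q_s * RF = 2016.628 * 0.146 = 294.43 PJ
Q_rec = 294.43 PJ


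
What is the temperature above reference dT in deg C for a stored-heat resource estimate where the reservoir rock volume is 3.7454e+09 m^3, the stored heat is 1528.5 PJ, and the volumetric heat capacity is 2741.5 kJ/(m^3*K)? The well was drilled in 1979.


dT = Q_s * 1e12 / (Vr * rhoc)
dT = 1528.5 * 1e12 / (3.7454e+09 * 2741.5)
dT = 148.8603 K
Convert (temperature difference, 1 K = 1 deg C): 148.8603 K = 148.8603 deg C
dT = 148.86 deg C


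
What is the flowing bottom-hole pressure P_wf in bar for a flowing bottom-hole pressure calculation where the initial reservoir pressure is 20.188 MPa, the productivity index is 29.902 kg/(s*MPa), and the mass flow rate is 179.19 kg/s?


P_wf = P_i - mdot / PI
P_wf = 20.188 - 179.19 / 29.902
P_wf = 14.19542 MPa
Convert: 14.19542 MPa * 10.0 = 141.95 bar
P_wf = 141.95 bar


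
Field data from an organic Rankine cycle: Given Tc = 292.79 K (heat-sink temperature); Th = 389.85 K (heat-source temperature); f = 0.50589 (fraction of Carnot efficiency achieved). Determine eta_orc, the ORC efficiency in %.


eta_orc = (1 - Tc/Th) * f * 100
eta_orc = (1 - 292.79/389.85) * 0.50589 * 100
eta_orc = 12.595 %


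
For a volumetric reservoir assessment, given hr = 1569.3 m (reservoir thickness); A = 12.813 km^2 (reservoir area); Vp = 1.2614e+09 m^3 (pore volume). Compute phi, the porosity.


phi = Vp / (A * 1e6 * hr)
phi = 1.2614e+09 / (12.813 * 1e6 * 1569.3)
phi = 0.062733


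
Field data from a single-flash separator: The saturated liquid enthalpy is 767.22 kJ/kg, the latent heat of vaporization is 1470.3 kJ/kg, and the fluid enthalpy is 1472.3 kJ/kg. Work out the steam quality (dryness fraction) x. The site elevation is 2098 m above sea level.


x = (h - hf) / hfg
x = (1472.3 - 767.22) / 1470.3
x = 0.47955


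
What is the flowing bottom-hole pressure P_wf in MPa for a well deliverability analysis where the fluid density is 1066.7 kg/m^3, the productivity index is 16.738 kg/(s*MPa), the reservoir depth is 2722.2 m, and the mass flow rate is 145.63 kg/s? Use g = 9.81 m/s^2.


Step 1: P_i = rho*g*h/1e6 = 1066.7*9.81*2722.2/1e6 = 28.48599 MPa
Step 2: P_wf = P_i - mdot/PI = 28.48599 - 145.63/16.738 = 19.785 MPa
P_wf = 19.785 MPa


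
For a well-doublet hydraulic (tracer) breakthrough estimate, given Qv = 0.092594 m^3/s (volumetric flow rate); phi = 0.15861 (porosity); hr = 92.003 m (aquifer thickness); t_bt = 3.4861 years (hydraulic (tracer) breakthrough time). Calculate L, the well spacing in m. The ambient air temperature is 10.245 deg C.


L = sqrt(t_bt*365.25*86400*3*Qv / (pi*hr*phi))
L = sqrt(3.4861*365.25*86400*3*0.092594 / (pi*92.003*0.15861))
L = 816.46 m


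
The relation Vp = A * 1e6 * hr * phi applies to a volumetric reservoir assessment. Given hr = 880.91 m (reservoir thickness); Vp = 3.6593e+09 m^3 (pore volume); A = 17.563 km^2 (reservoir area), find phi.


phi = Vp / (A * 1e6 * hr)
phi = 3.6593e+09 / (17.563 * 1e6 * 880.91)
phi = 0.23652


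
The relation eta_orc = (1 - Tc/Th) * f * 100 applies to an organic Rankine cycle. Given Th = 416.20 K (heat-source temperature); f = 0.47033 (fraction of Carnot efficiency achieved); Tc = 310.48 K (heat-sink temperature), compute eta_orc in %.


eta_orc = (1 - Tc/Th) * f * 100
eta_orc = (1 - 310.48/416.20) * 0.47033 * 100
eta_orc = 11.947 %


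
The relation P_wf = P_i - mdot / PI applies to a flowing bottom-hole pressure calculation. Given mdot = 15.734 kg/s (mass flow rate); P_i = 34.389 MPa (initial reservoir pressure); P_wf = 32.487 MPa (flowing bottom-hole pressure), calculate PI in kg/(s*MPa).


PI = mdot / (P_i - P_wf)
PI = 15.734 / (34.389 - 32.487)
PI = 8.2723 kg/(s*MPa)


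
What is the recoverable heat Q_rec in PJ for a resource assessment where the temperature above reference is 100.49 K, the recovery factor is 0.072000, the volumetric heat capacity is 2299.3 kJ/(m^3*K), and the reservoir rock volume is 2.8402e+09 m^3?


Step 1: Q_s = Vr*rhoc*dT/1e12 = 2.8402e+09*2299.3*100.49/1e12 = 656.2471 PJ
Step 2: Q_rec = Q_s * RF = 656.2471 * 0.072 = 47.250 PJ
Q_rec = 47.250 PJ


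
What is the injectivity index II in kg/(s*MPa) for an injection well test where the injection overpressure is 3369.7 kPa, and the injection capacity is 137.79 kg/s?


II = mdot * 1000 / dP
II = 137.79 * 1000 / 3369.7
II = 40.891 kg/(s*MPa)


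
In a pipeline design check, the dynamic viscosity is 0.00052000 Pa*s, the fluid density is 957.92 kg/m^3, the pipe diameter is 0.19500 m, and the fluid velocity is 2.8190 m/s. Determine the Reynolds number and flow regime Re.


Step 1: Re = rho*vel*D/mu = 957.92*2.819*0.195/0.00052 = 1.0126e+06
Step 2: Re = 1.0126e+06 > 4000, so flow is turbulent.
Re = 1.0126e+06 (turbulent)


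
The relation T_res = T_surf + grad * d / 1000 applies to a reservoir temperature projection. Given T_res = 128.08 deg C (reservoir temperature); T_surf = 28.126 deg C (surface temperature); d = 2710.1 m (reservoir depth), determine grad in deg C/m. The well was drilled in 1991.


grad = (T_res - T_surf) / d * 1000
grad = (128.08 - 28.126) / 2710.1 * 1000
grad = 36.88203 deg C/km
Convert: 36.88203 deg C/km * 0.001 = 0.036882 deg C/m
grad = 0.036882 deg C/m


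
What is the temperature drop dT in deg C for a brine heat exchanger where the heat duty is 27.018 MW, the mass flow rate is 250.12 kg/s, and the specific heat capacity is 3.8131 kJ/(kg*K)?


dT = Q * 1000 / (mdot * cp)
dT = 27.018 * 1000 / (250.12 * 3.8131)
dT = 28.32870 K
Convert (temperature difference, 1 K = 1 deg C): 28.32870 K = 28.32870 deg C
dT = 28.329 deg C


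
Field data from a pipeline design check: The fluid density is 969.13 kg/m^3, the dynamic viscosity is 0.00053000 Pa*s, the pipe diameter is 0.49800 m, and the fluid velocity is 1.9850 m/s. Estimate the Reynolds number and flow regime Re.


Step 1: Re = rho*vel*D/mu = 969.13*1.985*0.498/0.00053 = 1.8076e+06
Step 2: Re = 1.8076e+06 > 4000, so flow is turbulent.
Re = 1.8076e+06 (turbulent)


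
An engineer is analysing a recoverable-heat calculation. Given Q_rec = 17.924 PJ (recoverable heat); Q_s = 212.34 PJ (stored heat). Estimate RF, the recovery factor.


RF = Q_rec / Q_s
RF = 17.924 / 212.34
RF = 0.084412


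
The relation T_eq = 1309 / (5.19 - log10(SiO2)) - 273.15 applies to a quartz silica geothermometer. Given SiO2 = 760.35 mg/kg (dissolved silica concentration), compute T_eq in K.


T_eq = 1309 / (5.19 - log10(SiO2)) - 273.15
T_eq = 1309 / (5.19 - log10(760.35)) - 273.15
T_eq = 293.7654 deg C
Convert to K: 293.7654 + 273.15 = 566.92 K
T_eq = 566.92 K


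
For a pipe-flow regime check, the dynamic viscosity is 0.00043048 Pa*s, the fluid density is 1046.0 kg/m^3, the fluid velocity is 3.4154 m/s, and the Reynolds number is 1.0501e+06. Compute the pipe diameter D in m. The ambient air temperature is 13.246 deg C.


D = Re * mu / (rho * vel)
D = 1.0501e+06 * 0.00043048 / (1046.0 * 3.4154)
D = 0.12653 m


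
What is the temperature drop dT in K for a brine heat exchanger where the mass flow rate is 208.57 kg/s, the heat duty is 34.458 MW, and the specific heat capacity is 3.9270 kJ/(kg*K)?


dT = Q * 1000 / (mdot * cp)
dT = 34.458 * 1000 / (208.57 * 3.9270)
dT = 42.070 K


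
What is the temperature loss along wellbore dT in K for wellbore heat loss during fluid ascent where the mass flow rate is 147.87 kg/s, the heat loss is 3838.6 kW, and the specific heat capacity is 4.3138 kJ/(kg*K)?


dT = Q_loss / (mdot * cp)
dT = 3838.6 / (147.87 * 4.3138)
dT = 6.0177 K


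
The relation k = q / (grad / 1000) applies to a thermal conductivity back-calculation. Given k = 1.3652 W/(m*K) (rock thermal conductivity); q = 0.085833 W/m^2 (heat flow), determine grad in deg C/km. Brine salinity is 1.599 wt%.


grad = q / k * 1000
grad = 0.085833 / 1.3652 * 1000
grad = 62.872 deg C/km


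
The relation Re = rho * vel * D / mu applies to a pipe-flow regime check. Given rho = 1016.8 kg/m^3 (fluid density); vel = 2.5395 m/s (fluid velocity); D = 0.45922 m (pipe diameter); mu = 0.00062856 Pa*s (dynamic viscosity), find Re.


Re = rho * vel * D / mu
Re = 1016.8 * 2.5395 * 0.45922 / 0.00062856
Re = 1.8865e+06


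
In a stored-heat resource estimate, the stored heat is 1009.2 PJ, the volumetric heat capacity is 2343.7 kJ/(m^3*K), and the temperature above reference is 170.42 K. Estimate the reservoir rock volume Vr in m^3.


Vr = Q_s * 1e12 / (rhoc * dT)
Vr = 1009.2 * 1e12 / (2343.7 * 170.42)
Vr = 2.5267e+09 m^3


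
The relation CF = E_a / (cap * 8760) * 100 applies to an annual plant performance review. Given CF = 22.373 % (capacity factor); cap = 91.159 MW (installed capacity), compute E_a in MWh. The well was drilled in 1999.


E_a = CF / 100 * cap * 8760
E_a = 22.373 / 100 * 91.159 * 8760
E_a = 1.7866e+05 MWh


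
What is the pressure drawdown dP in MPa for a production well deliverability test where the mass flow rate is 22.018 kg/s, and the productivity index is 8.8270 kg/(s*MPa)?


dP = mdot * 1000 / PI
dP = 22.018 * 1000 / 8.8270
dP = 2494.392 kPa
Convert: 2494.392 kPa * 0.001 = 2.4944 MPa
dP = 2.4944 MPa


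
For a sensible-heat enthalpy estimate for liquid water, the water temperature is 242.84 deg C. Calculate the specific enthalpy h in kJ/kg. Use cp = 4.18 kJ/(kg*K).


h = cp * T
h = 4.18 * 242.84
h = 1015.1 kJ/kg


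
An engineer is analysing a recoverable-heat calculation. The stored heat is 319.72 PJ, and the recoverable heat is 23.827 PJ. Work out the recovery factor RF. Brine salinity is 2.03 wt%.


RF = Q_rec / Q_s
RF = 23.827 / 319.72
RF = 0.074525


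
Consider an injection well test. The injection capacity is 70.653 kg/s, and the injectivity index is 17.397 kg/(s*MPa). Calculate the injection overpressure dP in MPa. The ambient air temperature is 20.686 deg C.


dP = mdot * 1000 / II
dP = 70.653 * 1000 / 17.397
dP = 4061.217 kPa
Convert: 4061.217 kPa * 0.001 = 4.0612 MPa
dP = 4.0612 MPa


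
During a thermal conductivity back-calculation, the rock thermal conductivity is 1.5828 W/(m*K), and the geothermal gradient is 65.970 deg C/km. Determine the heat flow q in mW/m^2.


q = k * grad / 1000
q = 1.5828 * 65.970 / 1000
q = 0.1044173 W/m^2
Convert: 0.1044173 W/m^2 * 1000.0 = 104.42 mW/m^2
q = 104.42 mW/m^2


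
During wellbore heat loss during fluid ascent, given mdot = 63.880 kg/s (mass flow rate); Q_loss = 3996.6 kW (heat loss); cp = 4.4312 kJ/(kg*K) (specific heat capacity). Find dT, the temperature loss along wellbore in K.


dT = Q_loss / (mdot * cp)
dT = 3996.6 / (63.880 * 4.4312)
dT = 14.119 K


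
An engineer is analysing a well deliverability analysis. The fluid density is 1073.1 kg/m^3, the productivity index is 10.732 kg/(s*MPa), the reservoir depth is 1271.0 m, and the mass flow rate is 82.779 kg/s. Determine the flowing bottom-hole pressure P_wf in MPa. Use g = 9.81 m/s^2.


Step 1: P_i = rho*g*h/1e6 = 1073.1*9.81*1271.0/1e6 = 13.37996 MPa
Step 2: P_wf = P_i - mdot/PI = 13.37996 - 82.779/10.732 = 5.6667 MPa
P_wf = 5.6667 MPa


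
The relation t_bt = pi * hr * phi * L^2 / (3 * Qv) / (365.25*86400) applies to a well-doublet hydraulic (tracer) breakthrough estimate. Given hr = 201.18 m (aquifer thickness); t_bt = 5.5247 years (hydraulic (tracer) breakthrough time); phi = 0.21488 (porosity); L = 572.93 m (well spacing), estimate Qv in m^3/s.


Qv = pi*hr*phi*L^2 / (3*t_bt*365.25*86400)
Qv = pi*201.18*0.21488*572.93^2 / (3*5.5247*365.25*86400)
Qv = 0.085231 m^3/s


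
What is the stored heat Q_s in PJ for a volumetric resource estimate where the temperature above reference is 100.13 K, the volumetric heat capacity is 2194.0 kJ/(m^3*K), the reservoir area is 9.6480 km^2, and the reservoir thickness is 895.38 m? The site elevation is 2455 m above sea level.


Step 1: Vr = A*1e6*hr = 9.648*1e6*895.38 = 8.638626e+09 m^3
Step 2: Q_s = Vr*rhoc*dT/1e12 = 8.638626e+09*2194.0*100.13/1e12 = 1897.8 PJ
Q_s = 1897.8 PJ


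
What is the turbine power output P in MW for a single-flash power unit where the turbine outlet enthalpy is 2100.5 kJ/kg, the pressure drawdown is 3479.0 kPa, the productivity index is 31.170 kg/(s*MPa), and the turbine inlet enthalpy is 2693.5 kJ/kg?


Step 1: mdot = PI * dP / 1000 = 31.17 * 3479.0 / 1000 = 108.4404 kg/s
Step 2: P = mdot*(h_in - h_out)/1000 = 108.4404*(2693.5 - 2100.5)/1000 = 64.305 MW
P = 64.305 MW


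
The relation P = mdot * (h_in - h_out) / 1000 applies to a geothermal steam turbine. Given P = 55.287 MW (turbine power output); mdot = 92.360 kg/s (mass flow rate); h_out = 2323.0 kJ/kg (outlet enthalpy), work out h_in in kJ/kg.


h_in = h_out + P * 1000 / mdot
h_in = 2323.0 + 55.287 * 1000 / 92.360
h_in = 2921.6 kJ/kg


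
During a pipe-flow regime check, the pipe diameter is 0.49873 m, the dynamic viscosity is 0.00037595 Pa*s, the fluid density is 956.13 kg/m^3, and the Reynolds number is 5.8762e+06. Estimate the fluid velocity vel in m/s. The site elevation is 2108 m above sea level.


vel = Re * mu / (rho * D)
vel = 5.8762e+06 * 0.00037595 / (956.13 * 0.49873)
vel = 4.6328 m/s


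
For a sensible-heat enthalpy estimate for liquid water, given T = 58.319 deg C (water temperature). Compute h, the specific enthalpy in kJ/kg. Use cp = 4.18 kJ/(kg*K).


h = cp * T
h = 4.18 * 58.319
h = 243.77 kJ/kg


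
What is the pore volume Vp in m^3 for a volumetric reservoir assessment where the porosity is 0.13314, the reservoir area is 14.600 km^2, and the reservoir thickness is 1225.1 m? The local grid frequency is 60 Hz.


Vp = A * 1e6 * hr * phi
Vp = 14.600 * 1e6 * 1225.1 * 0.13314
Vp = 2.3814e+09 m^3


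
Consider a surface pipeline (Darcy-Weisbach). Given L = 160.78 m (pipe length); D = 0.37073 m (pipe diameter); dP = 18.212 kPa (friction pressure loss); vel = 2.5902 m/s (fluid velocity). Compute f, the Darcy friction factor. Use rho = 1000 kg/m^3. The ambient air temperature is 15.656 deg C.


f = dP*1000 / ((L/D)*(rho*vel^2/2))
f = 18.212*1000 / ((160.78/0.37073)*(1000*2.5902^2/2))
f = 0.012518


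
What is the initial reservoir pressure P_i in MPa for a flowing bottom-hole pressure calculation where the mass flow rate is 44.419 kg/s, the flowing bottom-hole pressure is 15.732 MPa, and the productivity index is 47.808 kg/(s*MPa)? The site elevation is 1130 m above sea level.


P_i = P_wf + mdot / PI
P_i = 15.732 + 44.419 / 47.808
P_i = 16.661 MPa


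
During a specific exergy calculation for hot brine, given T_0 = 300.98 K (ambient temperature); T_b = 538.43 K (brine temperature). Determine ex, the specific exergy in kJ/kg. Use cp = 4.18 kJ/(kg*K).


ex = cp * ((T_b - T_0) - T_0 * ln(T_b/T_0))
ex = 4.18 * ((538.43 - 300.98) - 300.98 * ln(538.43/300.98))
ex = 260.81 kJ/kg


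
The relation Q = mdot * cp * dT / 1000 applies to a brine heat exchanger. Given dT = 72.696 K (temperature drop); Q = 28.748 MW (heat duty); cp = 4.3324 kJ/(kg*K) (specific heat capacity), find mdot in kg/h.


mdot = Q * 1000 / (cp * dT)
mdot = 28.748 * 1000 / (4.3324 * 72.696)
mdot = 91.27852 kg/s
Convert: 91.27852 kg/s * 3600.0 = 3.2860e+05 kg/h
mdot = 3.2860e+05 kg/h


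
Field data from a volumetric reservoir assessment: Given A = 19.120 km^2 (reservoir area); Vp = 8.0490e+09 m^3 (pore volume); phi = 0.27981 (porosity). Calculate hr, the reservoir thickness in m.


hr = Vp / (A * 1e6 * phi)
hr = 8.0490e+09 / (19.120 * 1e6 * 0.27981)
hr = 1504.5 m


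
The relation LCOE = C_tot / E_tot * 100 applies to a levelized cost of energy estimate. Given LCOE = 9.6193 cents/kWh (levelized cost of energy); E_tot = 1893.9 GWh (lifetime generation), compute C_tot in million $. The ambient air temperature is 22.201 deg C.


C_tot = LCOE / 100 * E_tot
C_tot = 9.6193 / 100 * 1893.9
C_tot = 182.18 million $
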